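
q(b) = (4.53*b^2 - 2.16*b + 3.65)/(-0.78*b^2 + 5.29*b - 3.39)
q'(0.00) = -1.04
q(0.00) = -1.08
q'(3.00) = 3.81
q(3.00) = 6.95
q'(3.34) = 4.92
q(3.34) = 8.42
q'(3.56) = 5.87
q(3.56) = 9.60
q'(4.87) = 26.30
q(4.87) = 25.97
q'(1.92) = 1.46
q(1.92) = 4.16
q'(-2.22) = 0.43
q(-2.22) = -1.62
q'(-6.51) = 0.22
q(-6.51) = -2.96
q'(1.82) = 1.22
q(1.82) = 4.03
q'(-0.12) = -0.53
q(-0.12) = -0.98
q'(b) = (1.56*b - 5.29)*(4.53*b^2 - 2.16*b + 3.65)/(-0.78*b^2 + 5.29*b - 3.39)^2 + (9.06*b - 2.16)/(-0.78*b^2 + 5.29*b - 3.39)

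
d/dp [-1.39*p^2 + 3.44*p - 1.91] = 3.44 - 2.78*p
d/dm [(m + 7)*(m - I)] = 2*m + 7 - I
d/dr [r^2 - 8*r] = 2*r - 8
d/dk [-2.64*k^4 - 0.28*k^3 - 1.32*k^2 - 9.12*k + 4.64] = -10.56*k^3 - 0.84*k^2 - 2.64*k - 9.12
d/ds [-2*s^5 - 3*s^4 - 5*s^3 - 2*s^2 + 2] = s*(-10*s^3 - 12*s^2 - 15*s - 4)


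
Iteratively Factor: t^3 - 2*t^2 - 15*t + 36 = (t - 3)*(t^2 + t - 12) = (t - 3)*(t + 4)*(t - 3)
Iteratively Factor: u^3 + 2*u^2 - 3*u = (u + 3)*(u^2 - u) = (u - 1)*(u + 3)*(u)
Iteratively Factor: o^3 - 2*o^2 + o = (o)*(o^2 - 2*o + 1) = o*(o - 1)*(o - 1)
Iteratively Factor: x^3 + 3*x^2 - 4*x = (x)*(x^2 + 3*x - 4) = x*(x - 1)*(x + 4)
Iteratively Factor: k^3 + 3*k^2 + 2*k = (k)*(k^2 + 3*k + 2) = k*(k + 2)*(k + 1)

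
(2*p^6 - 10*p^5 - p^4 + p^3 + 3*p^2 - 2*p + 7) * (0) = 0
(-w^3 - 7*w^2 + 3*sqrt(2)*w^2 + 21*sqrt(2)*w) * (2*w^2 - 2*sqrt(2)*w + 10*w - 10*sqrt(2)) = -2*w^5 - 24*w^4 + 8*sqrt(2)*w^4 - 82*w^3 + 96*sqrt(2)*w^3 - 144*w^2 + 280*sqrt(2)*w^2 - 420*w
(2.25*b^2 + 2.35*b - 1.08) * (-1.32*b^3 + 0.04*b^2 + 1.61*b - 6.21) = -2.97*b^5 - 3.012*b^4 + 5.1421*b^3 - 10.2322*b^2 - 16.3323*b + 6.7068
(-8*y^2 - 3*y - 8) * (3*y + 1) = -24*y^3 - 17*y^2 - 27*y - 8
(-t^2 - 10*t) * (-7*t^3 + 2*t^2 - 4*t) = 7*t^5 + 68*t^4 - 16*t^3 + 40*t^2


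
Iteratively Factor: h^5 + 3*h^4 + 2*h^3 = (h + 2)*(h^4 + h^3) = h*(h + 2)*(h^3 + h^2) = h^2*(h + 2)*(h^2 + h) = h^2*(h + 1)*(h + 2)*(h)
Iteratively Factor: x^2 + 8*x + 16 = (x + 4)*(x + 4)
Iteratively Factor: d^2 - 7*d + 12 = (d - 3)*(d - 4)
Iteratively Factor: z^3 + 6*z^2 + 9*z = (z + 3)*(z^2 + 3*z) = (z + 3)^2*(z)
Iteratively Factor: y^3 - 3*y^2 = (y)*(y^2 - 3*y) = y*(y - 3)*(y)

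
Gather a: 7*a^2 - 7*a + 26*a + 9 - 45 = 7*a^2 + 19*a - 36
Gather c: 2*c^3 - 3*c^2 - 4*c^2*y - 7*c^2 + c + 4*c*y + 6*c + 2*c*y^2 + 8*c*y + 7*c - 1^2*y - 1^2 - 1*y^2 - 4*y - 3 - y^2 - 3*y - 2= 2*c^3 + c^2*(-4*y - 10) + c*(2*y^2 + 12*y + 14) - 2*y^2 - 8*y - 6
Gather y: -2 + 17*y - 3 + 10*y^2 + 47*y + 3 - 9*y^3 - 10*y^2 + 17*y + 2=-9*y^3 + 81*y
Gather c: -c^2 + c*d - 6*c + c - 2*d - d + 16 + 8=-c^2 + c*(d - 5) - 3*d + 24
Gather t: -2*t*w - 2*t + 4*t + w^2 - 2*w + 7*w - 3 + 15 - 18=t*(2 - 2*w) + w^2 + 5*w - 6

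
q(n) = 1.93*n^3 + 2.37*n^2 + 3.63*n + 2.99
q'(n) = 5.79*n^2 + 4.74*n + 3.63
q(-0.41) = 1.77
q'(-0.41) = 2.66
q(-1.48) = -3.45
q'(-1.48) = 9.30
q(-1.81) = -7.26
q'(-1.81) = 14.02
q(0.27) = 4.18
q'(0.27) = 5.33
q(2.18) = 42.16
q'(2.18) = 41.48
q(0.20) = 3.83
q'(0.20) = 4.81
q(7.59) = 1010.96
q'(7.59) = 373.16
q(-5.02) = -199.66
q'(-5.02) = 125.75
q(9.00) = 1634.60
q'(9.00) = 515.28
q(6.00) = 526.97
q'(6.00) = 240.51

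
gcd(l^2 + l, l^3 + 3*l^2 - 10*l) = l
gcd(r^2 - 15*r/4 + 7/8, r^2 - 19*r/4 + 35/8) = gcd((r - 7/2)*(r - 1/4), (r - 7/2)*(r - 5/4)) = r - 7/2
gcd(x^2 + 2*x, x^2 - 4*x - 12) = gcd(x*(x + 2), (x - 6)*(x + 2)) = x + 2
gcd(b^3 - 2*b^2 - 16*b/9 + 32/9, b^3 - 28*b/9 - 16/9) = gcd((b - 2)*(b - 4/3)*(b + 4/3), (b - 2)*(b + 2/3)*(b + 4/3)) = b^2 - 2*b/3 - 8/3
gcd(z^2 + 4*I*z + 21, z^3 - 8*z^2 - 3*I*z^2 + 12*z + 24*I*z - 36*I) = z - 3*I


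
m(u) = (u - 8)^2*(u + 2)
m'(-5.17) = 256.95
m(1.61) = 147.40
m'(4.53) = -33.28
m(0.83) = 145.49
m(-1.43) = 50.69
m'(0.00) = 32.00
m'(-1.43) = 78.17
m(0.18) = 133.31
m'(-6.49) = 340.08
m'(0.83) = 10.83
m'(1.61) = -5.30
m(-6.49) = -942.72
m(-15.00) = -6877.00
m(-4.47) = -384.09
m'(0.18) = 27.06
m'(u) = (u - 8)^2 + (u + 2)*(2*u - 16) = (u - 8)*(3*u - 4)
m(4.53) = 78.63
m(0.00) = 128.00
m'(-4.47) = 217.10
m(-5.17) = -549.83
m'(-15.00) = 1127.00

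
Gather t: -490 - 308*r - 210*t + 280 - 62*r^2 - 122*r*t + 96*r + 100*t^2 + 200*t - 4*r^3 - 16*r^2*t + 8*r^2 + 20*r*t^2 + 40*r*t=-4*r^3 - 54*r^2 - 212*r + t^2*(20*r + 100) + t*(-16*r^2 - 82*r - 10) - 210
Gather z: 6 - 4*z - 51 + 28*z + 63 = 24*z + 18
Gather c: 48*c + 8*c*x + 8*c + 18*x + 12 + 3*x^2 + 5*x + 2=c*(8*x + 56) + 3*x^2 + 23*x + 14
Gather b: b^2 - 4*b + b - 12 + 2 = b^2 - 3*b - 10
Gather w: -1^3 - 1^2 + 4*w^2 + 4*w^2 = 8*w^2 - 2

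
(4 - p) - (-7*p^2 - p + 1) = 7*p^2 + 3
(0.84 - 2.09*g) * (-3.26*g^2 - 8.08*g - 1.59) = 6.8134*g^3 + 14.1488*g^2 - 3.4641*g - 1.3356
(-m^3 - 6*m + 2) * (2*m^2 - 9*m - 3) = -2*m^5 + 9*m^4 - 9*m^3 + 58*m^2 - 6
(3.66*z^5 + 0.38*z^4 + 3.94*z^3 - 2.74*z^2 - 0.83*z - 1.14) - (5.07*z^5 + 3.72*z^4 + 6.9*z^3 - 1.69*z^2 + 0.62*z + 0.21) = -1.41*z^5 - 3.34*z^4 - 2.96*z^3 - 1.05*z^2 - 1.45*z - 1.35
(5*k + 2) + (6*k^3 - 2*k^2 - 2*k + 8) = 6*k^3 - 2*k^2 + 3*k + 10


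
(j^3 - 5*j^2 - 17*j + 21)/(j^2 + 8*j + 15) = (j^2 - 8*j + 7)/(j + 5)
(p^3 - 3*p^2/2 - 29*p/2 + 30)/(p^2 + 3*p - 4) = (2*p^2 - 11*p + 15)/(2*(p - 1))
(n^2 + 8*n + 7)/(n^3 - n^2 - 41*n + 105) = (n + 1)/(n^2 - 8*n + 15)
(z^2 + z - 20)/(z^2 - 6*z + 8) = (z + 5)/(z - 2)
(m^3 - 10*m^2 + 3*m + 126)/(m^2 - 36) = (m^2 - 4*m - 21)/(m + 6)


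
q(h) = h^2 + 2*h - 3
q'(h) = 2*h + 2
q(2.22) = 6.37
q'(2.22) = 6.44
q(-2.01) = -2.98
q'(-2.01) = -2.02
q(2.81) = 10.52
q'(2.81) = 7.62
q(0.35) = -2.18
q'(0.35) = 2.70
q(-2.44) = -1.93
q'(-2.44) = -2.88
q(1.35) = 1.52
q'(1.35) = 4.70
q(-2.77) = -0.87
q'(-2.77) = -3.54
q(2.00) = 5.00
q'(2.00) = 6.00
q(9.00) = 96.00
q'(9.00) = 20.00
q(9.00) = 96.00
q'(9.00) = 20.00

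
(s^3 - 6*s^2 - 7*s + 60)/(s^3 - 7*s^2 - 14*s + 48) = (s^2 - 9*s + 20)/(s^2 - 10*s + 16)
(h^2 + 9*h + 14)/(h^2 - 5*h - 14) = (h + 7)/(h - 7)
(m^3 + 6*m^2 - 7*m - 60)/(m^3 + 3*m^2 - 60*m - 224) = (m^2 + 2*m - 15)/(m^2 - m - 56)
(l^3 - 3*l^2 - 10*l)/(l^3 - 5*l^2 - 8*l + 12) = l*(l - 5)/(l^2 - 7*l + 6)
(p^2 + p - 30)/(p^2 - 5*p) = (p + 6)/p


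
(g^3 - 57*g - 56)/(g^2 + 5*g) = (g^3 - 57*g - 56)/(g*(g + 5))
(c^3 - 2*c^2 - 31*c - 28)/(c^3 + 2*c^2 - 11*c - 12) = (c - 7)/(c - 3)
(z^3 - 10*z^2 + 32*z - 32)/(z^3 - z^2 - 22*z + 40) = (z - 4)/(z + 5)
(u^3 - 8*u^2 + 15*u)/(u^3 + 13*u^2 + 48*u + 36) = u*(u^2 - 8*u + 15)/(u^3 + 13*u^2 + 48*u + 36)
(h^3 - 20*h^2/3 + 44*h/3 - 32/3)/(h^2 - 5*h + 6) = (3*h^2 - 14*h + 16)/(3*(h - 3))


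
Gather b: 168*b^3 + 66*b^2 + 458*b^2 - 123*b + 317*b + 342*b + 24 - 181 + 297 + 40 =168*b^3 + 524*b^2 + 536*b + 180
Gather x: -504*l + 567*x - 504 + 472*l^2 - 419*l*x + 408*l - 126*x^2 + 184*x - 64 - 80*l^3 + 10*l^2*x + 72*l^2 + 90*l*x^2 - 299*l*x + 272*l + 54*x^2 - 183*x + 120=-80*l^3 + 544*l^2 + 176*l + x^2*(90*l - 72) + x*(10*l^2 - 718*l + 568) - 448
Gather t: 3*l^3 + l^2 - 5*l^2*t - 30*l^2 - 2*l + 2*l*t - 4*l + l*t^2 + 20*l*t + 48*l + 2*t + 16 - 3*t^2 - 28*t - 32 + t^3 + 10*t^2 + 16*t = 3*l^3 - 29*l^2 + 42*l + t^3 + t^2*(l + 7) + t*(-5*l^2 + 22*l - 10) - 16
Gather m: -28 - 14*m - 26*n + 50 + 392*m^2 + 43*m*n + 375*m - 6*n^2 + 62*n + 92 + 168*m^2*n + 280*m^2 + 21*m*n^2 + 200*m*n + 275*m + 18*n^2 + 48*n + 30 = m^2*(168*n + 672) + m*(21*n^2 + 243*n + 636) + 12*n^2 + 84*n + 144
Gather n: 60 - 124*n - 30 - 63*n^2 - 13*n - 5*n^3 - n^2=-5*n^3 - 64*n^2 - 137*n + 30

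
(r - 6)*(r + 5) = r^2 - r - 30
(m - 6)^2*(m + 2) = m^3 - 10*m^2 + 12*m + 72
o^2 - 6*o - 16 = (o - 8)*(o + 2)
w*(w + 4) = w^2 + 4*w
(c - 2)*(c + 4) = c^2 + 2*c - 8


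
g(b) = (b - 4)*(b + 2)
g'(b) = 2*b - 2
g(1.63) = -8.60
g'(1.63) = 1.26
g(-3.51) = 11.34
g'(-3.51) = -9.02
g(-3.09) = 7.73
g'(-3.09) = -8.18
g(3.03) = -4.88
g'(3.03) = 4.06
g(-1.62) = -2.14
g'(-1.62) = -5.24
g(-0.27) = -7.39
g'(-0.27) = -2.54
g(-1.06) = -4.76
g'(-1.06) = -4.12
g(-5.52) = 33.51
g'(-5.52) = -13.04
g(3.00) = -5.00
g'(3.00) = 4.00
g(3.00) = -5.00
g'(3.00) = 4.00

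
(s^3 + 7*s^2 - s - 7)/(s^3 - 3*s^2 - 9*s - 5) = (s^2 + 6*s - 7)/(s^2 - 4*s - 5)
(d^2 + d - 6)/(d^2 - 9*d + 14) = (d + 3)/(d - 7)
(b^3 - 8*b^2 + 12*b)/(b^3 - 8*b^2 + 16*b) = (b^2 - 8*b + 12)/(b^2 - 8*b + 16)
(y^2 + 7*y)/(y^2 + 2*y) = (y + 7)/(y + 2)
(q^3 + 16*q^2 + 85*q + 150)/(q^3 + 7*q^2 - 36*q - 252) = (q^2 + 10*q + 25)/(q^2 + q - 42)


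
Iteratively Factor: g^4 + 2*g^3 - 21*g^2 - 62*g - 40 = (g - 5)*(g^3 + 7*g^2 + 14*g + 8) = (g - 5)*(g + 2)*(g^2 + 5*g + 4) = (g - 5)*(g + 1)*(g + 2)*(g + 4)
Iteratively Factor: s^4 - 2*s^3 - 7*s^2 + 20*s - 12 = (s - 2)*(s^3 - 7*s + 6) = (s - 2)*(s - 1)*(s^2 + s - 6) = (s - 2)^2*(s - 1)*(s + 3)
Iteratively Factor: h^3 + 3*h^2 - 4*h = (h)*(h^2 + 3*h - 4) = h*(h - 1)*(h + 4)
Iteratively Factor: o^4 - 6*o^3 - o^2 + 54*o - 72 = (o - 2)*(o^3 - 4*o^2 - 9*o + 36) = (o - 4)*(o - 2)*(o^2 - 9) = (o - 4)*(o - 3)*(o - 2)*(o + 3)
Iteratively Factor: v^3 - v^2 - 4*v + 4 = (v - 2)*(v^2 + v - 2) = (v - 2)*(v + 2)*(v - 1)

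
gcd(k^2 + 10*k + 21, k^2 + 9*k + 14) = k + 7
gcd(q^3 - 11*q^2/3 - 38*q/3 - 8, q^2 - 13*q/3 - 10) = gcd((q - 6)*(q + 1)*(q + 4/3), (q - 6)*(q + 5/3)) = q - 6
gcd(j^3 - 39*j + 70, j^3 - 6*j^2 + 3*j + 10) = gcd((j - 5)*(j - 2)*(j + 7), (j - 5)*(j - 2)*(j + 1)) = j^2 - 7*j + 10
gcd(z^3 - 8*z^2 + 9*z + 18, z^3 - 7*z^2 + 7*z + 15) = z^2 - 2*z - 3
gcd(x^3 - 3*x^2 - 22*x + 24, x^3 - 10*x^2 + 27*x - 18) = x^2 - 7*x + 6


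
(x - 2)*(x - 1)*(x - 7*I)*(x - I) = x^4 - 3*x^3 - 8*I*x^3 - 5*x^2 + 24*I*x^2 + 21*x - 16*I*x - 14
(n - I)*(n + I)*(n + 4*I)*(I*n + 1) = I*n^4 - 3*n^3 + 5*I*n^2 - 3*n + 4*I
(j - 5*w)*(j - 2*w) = j^2 - 7*j*w + 10*w^2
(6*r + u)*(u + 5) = 6*r*u + 30*r + u^2 + 5*u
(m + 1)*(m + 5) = m^2 + 6*m + 5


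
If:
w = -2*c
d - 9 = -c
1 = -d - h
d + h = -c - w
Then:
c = -1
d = 10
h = -11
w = 2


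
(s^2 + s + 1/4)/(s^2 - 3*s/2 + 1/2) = (4*s^2 + 4*s + 1)/(2*(2*s^2 - 3*s + 1))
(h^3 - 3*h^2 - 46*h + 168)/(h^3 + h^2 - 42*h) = (h - 4)/h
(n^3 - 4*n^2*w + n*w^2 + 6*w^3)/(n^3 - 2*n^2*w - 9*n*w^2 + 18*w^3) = (n + w)/(n + 3*w)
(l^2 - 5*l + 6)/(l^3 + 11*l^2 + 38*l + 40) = (l^2 - 5*l + 6)/(l^3 + 11*l^2 + 38*l + 40)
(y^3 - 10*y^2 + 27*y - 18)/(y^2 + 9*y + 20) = (y^3 - 10*y^2 + 27*y - 18)/(y^2 + 9*y + 20)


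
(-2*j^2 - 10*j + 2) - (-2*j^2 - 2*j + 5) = -8*j - 3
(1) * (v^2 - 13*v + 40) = v^2 - 13*v + 40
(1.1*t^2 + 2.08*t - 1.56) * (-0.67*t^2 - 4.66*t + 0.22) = -0.737*t^4 - 6.5196*t^3 - 8.4056*t^2 + 7.7272*t - 0.3432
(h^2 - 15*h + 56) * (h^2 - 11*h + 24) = h^4 - 26*h^3 + 245*h^2 - 976*h + 1344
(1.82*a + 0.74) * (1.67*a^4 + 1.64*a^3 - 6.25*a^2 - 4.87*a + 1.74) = 3.0394*a^5 + 4.2206*a^4 - 10.1614*a^3 - 13.4884*a^2 - 0.437*a + 1.2876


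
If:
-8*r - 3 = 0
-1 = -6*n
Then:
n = 1/6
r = -3/8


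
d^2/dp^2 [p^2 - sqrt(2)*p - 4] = 2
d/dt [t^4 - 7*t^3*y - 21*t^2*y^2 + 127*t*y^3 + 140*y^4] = 4*t^3 - 21*t^2*y - 42*t*y^2 + 127*y^3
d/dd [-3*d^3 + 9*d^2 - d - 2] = -9*d^2 + 18*d - 1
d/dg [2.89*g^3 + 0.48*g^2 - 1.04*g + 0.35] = 8.67*g^2 + 0.96*g - 1.04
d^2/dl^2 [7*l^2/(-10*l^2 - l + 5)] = 70*(2*l^3 - 30*l^2 - 5)/(1000*l^6 + 300*l^5 - 1470*l^4 - 299*l^3 + 735*l^2 + 75*l - 125)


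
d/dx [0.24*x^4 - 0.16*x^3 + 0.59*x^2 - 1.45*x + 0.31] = 0.96*x^3 - 0.48*x^2 + 1.18*x - 1.45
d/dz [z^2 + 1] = 2*z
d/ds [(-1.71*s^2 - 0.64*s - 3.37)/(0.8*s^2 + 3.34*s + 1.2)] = (-5.1994*s^2 + 1.288*s + 10.4878)/(0.64*s^4 + 5.344*s^3 + 13.0756*s^2 + 8.016*s + 1.44)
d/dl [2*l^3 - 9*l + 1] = 6*l^2 - 9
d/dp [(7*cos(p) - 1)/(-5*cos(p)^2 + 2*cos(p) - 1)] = 5*(-7*cos(p)^2 + 2*cos(p) + 1)*sin(p)/(5*sin(p)^2 + 2*cos(p) - 6)^2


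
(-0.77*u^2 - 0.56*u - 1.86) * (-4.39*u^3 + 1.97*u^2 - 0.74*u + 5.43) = 3.3803*u^5 + 0.9415*u^4 + 7.632*u^3 - 7.4309*u^2 - 1.6644*u - 10.0998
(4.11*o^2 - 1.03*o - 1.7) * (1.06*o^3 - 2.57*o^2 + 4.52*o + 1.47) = 4.3566*o^5 - 11.6545*o^4 + 19.4223*o^3 + 5.7551*o^2 - 9.1981*o - 2.499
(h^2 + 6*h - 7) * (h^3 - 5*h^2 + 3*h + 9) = h^5 + h^4 - 34*h^3 + 62*h^2 + 33*h - 63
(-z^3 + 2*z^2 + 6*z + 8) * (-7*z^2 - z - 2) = 7*z^5 - 13*z^4 - 42*z^3 - 66*z^2 - 20*z - 16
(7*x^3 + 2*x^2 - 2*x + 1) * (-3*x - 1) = -21*x^4 - 13*x^3 + 4*x^2 - x - 1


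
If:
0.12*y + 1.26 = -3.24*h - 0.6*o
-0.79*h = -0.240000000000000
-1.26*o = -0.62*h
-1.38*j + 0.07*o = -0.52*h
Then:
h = 0.30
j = 0.12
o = 0.15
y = -19.45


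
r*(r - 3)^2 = r^3 - 6*r^2 + 9*r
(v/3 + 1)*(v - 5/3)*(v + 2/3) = v^3/3 + 2*v^2/3 - 37*v/27 - 10/9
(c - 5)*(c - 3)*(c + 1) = c^3 - 7*c^2 + 7*c + 15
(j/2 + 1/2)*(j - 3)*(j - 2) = j^3/2 - 2*j^2 + j/2 + 3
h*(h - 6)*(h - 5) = h^3 - 11*h^2 + 30*h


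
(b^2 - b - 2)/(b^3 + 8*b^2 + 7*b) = (b - 2)/(b*(b + 7))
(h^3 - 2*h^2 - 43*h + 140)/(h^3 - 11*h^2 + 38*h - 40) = (h + 7)/(h - 2)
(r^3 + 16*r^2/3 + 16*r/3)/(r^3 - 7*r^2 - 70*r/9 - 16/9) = 3*r*(3*r^2 + 16*r + 16)/(9*r^3 - 63*r^2 - 70*r - 16)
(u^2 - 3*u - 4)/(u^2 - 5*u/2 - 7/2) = 2*(u - 4)/(2*u - 7)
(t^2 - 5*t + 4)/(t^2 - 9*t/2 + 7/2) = 2*(t - 4)/(2*t - 7)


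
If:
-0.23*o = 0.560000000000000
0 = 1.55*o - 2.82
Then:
No Solution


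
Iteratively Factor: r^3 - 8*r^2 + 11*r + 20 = (r + 1)*(r^2 - 9*r + 20) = (r - 5)*(r + 1)*(r - 4)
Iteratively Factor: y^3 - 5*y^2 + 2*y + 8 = (y - 4)*(y^2 - y - 2) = (y - 4)*(y + 1)*(y - 2)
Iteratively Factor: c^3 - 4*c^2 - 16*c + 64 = (c + 4)*(c^2 - 8*c + 16) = (c - 4)*(c + 4)*(c - 4)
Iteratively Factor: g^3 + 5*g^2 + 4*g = (g + 4)*(g^2 + g) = g*(g + 4)*(g + 1)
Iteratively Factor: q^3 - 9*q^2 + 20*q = (q - 4)*(q^2 - 5*q) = (q - 5)*(q - 4)*(q)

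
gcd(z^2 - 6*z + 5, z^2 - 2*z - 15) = z - 5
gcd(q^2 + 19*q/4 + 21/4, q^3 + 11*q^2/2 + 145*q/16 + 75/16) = q + 3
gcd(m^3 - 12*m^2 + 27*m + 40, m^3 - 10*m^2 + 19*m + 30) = m^2 - 4*m - 5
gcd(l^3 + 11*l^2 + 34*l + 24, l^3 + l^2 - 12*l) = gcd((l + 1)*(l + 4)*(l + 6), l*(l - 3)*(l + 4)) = l + 4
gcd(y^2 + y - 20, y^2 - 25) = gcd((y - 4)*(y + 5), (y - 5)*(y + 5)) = y + 5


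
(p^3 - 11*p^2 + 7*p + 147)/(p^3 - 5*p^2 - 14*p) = (p^2 - 4*p - 21)/(p*(p + 2))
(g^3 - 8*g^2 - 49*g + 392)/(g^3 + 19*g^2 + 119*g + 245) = (g^2 - 15*g + 56)/(g^2 + 12*g + 35)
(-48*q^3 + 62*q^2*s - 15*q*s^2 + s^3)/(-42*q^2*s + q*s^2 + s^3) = (8*q^2 - 9*q*s + s^2)/(s*(7*q + s))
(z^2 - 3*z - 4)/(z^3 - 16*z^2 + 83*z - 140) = (z + 1)/(z^2 - 12*z + 35)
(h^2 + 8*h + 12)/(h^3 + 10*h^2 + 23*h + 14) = (h + 6)/(h^2 + 8*h + 7)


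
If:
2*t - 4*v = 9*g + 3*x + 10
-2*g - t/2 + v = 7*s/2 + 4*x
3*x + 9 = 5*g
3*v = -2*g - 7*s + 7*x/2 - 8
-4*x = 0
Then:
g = 9/5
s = -29/10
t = 189/10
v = 29/10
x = 0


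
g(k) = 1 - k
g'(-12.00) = -1.00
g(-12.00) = 13.00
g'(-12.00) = -1.00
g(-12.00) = 13.00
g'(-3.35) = -1.00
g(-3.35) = 4.35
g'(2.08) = -1.00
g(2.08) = -1.08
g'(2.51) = -1.00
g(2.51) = -1.51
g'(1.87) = -1.00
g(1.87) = -0.87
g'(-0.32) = -1.00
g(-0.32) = 1.32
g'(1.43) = -1.00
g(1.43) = -0.43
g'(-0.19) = -1.00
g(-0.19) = 1.19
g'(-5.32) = -1.00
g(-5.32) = 6.32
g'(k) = -1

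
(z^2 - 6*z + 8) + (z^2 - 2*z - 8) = 2*z^2 - 8*z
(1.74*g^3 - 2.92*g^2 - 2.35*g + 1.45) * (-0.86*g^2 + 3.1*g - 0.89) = -1.4964*g^5 + 7.9052*g^4 - 8.5796*g^3 - 5.9332*g^2 + 6.5865*g - 1.2905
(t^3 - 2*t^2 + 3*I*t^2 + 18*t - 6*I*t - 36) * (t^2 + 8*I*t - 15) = t^5 - 2*t^4 + 11*I*t^4 - 21*t^3 - 22*I*t^3 + 42*t^2 + 99*I*t^2 - 270*t - 198*I*t + 540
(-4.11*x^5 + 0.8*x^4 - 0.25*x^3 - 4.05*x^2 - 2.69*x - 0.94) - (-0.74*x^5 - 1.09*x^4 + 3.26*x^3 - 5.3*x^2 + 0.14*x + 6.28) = -3.37*x^5 + 1.89*x^4 - 3.51*x^3 + 1.25*x^2 - 2.83*x - 7.22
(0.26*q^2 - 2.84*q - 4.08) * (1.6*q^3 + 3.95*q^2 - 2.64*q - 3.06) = 0.416*q^5 - 3.517*q^4 - 18.4324*q^3 - 9.414*q^2 + 19.4616*q + 12.4848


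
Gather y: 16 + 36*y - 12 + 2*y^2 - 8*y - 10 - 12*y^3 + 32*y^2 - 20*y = -12*y^3 + 34*y^2 + 8*y - 6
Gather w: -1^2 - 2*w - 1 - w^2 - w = -w^2 - 3*w - 2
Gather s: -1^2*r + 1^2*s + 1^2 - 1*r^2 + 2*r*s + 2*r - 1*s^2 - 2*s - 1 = -r^2 + r - s^2 + s*(2*r - 1)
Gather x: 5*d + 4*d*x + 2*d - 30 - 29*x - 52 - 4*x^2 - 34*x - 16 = 7*d - 4*x^2 + x*(4*d - 63) - 98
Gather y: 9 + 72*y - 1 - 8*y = 64*y + 8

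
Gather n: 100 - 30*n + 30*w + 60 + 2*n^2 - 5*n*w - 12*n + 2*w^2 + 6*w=2*n^2 + n*(-5*w - 42) + 2*w^2 + 36*w + 160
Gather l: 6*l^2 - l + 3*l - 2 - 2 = 6*l^2 + 2*l - 4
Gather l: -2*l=-2*l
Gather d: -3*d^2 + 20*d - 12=-3*d^2 + 20*d - 12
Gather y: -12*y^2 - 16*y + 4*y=-12*y^2 - 12*y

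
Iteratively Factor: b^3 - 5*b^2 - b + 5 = (b + 1)*(b^2 - 6*b + 5) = (b - 1)*(b + 1)*(b - 5)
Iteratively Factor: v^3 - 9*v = (v)*(v^2 - 9) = v*(v + 3)*(v - 3)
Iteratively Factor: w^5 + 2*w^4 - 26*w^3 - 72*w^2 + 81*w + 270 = (w + 3)*(w^4 - w^3 - 23*w^2 - 3*w + 90) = (w - 2)*(w + 3)*(w^3 + w^2 - 21*w - 45) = (w - 2)*(w + 3)^2*(w^2 - 2*w - 15) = (w - 2)*(w + 3)^3*(w - 5)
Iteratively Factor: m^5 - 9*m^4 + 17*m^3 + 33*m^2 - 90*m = (m - 5)*(m^4 - 4*m^3 - 3*m^2 + 18*m) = (m - 5)*(m + 2)*(m^3 - 6*m^2 + 9*m) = (m - 5)*(m - 3)*(m + 2)*(m^2 - 3*m) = (m - 5)*(m - 3)^2*(m + 2)*(m)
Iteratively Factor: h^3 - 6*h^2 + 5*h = (h - 5)*(h^2 - h) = h*(h - 5)*(h - 1)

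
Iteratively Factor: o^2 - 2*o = (o)*(o - 2)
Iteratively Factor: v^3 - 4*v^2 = (v)*(v^2 - 4*v) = v*(v - 4)*(v)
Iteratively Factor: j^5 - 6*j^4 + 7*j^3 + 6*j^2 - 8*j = (j - 2)*(j^4 - 4*j^3 - j^2 + 4*j) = j*(j - 2)*(j^3 - 4*j^2 - j + 4) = j*(j - 2)*(j - 1)*(j^2 - 3*j - 4) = j*(j - 4)*(j - 2)*(j - 1)*(j + 1)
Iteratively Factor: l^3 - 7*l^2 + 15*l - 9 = (l - 1)*(l^2 - 6*l + 9) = (l - 3)*(l - 1)*(l - 3)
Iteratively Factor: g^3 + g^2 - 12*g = (g + 4)*(g^2 - 3*g) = (g - 3)*(g + 4)*(g)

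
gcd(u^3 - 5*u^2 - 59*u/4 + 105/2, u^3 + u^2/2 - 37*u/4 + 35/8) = u^2 + u - 35/4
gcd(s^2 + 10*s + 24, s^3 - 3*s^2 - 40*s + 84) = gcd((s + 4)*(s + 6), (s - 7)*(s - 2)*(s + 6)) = s + 6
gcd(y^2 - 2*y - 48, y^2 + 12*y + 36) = y + 6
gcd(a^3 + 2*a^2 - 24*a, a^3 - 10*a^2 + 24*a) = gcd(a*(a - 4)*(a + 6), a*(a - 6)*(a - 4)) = a^2 - 4*a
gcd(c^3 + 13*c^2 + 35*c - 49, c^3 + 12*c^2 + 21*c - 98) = c^2 + 14*c + 49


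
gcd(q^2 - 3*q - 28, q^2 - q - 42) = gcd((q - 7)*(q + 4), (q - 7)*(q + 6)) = q - 7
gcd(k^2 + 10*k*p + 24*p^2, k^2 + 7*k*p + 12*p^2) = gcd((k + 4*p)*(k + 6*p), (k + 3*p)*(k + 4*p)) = k + 4*p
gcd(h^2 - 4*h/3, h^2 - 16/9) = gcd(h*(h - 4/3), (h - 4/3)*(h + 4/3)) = h - 4/3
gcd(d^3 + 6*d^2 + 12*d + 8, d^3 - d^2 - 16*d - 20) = d^2 + 4*d + 4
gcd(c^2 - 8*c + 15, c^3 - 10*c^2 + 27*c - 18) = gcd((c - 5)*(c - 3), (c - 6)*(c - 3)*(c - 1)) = c - 3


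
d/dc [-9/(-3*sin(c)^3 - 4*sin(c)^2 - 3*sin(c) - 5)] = 9*(-8*sin(c) + 9*cos(c)^2 - 12)*cos(c)/(3*sin(c)^3 + 4*sin(c)^2 + 3*sin(c) + 5)^2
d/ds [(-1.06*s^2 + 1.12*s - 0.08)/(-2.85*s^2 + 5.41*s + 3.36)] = (-2.5426*s^2 - 7.5792*s + 4.196)/(8.1225*s^4 - 30.837*s^3 + 10.1161*s^2 + 36.3552*s + 11.2896)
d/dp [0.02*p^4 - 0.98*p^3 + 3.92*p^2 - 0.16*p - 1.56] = 0.08*p^3 - 2.94*p^2 + 7.84*p - 0.16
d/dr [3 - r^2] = -2*r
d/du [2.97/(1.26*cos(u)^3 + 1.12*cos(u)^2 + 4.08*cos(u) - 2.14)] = (11.2266*cos(u)^2 + 6.6528*cos(u) + 12.1176)*sin(u)/(1.26*cos(u)^3 + 1.12*cos(u)^2 + 4.08*cos(u) - 2.14)^2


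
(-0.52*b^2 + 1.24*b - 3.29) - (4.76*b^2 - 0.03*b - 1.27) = -5.28*b^2 + 1.27*b - 2.02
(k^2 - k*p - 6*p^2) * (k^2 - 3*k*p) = k^4 - 4*k^3*p - 3*k^2*p^2 + 18*k*p^3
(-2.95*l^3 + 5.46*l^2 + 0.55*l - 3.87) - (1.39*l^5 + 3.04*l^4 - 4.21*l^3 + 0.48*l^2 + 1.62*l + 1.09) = -1.39*l^5 - 3.04*l^4 + 1.26*l^3 + 4.98*l^2 - 1.07*l - 4.96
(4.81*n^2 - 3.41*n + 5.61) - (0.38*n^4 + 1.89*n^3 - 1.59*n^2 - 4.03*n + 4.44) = -0.38*n^4 - 1.89*n^3 + 6.4*n^2 + 0.62*n + 1.17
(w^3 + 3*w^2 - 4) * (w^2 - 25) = w^5 + 3*w^4 - 25*w^3 - 79*w^2 + 100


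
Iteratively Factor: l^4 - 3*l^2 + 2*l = (l + 2)*(l^3 - 2*l^2 + l) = (l - 1)*(l + 2)*(l^2 - l) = l*(l - 1)*(l + 2)*(l - 1)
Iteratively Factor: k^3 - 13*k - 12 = (k + 1)*(k^2 - k - 12) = (k - 4)*(k + 1)*(k + 3)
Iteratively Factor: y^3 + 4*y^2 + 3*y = (y)*(y^2 + 4*y + 3) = y*(y + 3)*(y + 1)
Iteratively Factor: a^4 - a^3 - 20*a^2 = (a + 4)*(a^3 - 5*a^2) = a*(a + 4)*(a^2 - 5*a) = a*(a - 5)*(a + 4)*(a)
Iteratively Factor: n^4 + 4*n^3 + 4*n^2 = (n + 2)*(n^3 + 2*n^2) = n*(n + 2)*(n^2 + 2*n) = n*(n + 2)^2*(n)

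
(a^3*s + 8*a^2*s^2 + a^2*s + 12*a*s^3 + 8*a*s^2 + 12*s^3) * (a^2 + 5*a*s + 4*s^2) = a^5*s + 13*a^4*s^2 + a^4*s + 56*a^3*s^3 + 13*a^3*s^2 + 92*a^2*s^4 + 56*a^2*s^3 + 48*a*s^5 + 92*a*s^4 + 48*s^5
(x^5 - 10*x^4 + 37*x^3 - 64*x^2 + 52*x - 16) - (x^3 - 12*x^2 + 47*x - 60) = x^5 - 10*x^4 + 36*x^3 - 52*x^2 + 5*x + 44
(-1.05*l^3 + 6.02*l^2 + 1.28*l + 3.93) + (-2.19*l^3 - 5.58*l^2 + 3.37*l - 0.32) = -3.24*l^3 + 0.44*l^2 + 4.65*l + 3.61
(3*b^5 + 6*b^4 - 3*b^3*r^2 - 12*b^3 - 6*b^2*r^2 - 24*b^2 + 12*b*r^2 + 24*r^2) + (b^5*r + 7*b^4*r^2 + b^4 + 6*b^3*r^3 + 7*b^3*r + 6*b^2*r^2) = b^5*r + 3*b^5 + 7*b^4*r^2 + 7*b^4 + 6*b^3*r^3 - 3*b^3*r^2 + 7*b^3*r - 12*b^3 - 24*b^2 + 12*b*r^2 + 24*r^2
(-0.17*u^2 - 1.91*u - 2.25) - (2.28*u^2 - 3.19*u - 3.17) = -2.45*u^2 + 1.28*u + 0.92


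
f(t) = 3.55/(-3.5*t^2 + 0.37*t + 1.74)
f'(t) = 3.55*(7.0*t - 0.37)/(-3.5*t^2 + 0.37*t + 1.74)^2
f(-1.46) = -0.57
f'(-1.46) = -0.96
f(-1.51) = -0.52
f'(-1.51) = -0.84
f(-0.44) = 3.95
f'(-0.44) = -15.13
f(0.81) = -13.83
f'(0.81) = 285.64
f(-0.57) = 9.06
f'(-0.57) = -100.75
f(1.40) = -0.77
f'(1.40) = 1.58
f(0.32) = 2.37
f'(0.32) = 2.95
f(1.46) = -0.69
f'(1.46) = 1.30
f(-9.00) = -0.01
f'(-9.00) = -0.00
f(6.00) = -0.03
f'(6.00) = 0.01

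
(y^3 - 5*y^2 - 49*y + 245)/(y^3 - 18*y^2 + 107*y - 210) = (y + 7)/(y - 6)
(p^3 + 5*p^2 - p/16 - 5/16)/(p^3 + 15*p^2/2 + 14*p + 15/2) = (16*p^2 - 1)/(8*(2*p^2 + 5*p + 3))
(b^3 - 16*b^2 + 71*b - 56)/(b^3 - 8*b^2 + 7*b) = (b - 8)/b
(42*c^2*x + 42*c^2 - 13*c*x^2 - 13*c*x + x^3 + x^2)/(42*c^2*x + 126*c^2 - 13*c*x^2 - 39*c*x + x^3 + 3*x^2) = (x + 1)/(x + 3)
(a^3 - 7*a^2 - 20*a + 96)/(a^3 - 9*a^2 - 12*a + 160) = (a - 3)/(a - 5)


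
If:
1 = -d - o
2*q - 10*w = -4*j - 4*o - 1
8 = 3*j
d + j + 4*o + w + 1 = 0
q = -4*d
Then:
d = 13/126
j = 8/3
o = -139/126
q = -26/63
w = 9/14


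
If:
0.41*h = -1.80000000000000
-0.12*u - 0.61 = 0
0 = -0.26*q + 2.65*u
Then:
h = -4.39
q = -51.81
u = -5.08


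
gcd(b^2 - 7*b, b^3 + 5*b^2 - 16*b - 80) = 1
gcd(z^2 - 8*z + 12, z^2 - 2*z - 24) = z - 6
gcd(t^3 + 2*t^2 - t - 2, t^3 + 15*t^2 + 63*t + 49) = t + 1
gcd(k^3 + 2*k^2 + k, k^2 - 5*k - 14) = 1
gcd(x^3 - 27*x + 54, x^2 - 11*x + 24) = x - 3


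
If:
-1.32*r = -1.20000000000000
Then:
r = 0.91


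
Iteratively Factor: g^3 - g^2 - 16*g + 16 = (g - 4)*(g^2 + 3*g - 4) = (g - 4)*(g - 1)*(g + 4)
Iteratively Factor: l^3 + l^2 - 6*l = (l)*(l^2 + l - 6) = l*(l - 2)*(l + 3)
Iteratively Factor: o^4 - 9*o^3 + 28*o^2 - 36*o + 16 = (o - 2)*(o^3 - 7*o^2 + 14*o - 8) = (o - 2)*(o - 1)*(o^2 - 6*o + 8) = (o - 4)*(o - 2)*(o - 1)*(o - 2)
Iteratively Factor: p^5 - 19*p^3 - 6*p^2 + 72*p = (p - 2)*(p^4 + 2*p^3 - 15*p^2 - 36*p) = (p - 2)*(p + 3)*(p^3 - p^2 - 12*p) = (p - 4)*(p - 2)*(p + 3)*(p^2 + 3*p) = (p - 4)*(p - 2)*(p + 3)^2*(p)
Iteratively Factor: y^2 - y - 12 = (y - 4)*(y + 3)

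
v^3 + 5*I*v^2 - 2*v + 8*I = (v - I)*(v + 2*I)*(v + 4*I)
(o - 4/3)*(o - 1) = o^2 - 7*o/3 + 4/3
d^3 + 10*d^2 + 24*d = d*(d + 4)*(d + 6)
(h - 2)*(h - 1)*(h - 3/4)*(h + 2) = h^4 - 7*h^3/4 - 13*h^2/4 + 7*h - 3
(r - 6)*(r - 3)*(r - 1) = r^3 - 10*r^2 + 27*r - 18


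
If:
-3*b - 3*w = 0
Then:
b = -w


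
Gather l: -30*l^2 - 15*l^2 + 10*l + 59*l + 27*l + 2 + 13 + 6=-45*l^2 + 96*l + 21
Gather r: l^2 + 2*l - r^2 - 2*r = l^2 + 2*l - r^2 - 2*r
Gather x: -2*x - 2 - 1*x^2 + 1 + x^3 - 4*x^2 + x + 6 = x^3 - 5*x^2 - x + 5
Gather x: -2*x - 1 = -2*x - 1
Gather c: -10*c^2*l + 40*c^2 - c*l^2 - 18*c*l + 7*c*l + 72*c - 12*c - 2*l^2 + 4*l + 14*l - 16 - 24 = c^2*(40 - 10*l) + c*(-l^2 - 11*l + 60) - 2*l^2 + 18*l - 40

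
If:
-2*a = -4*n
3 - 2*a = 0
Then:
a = 3/2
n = 3/4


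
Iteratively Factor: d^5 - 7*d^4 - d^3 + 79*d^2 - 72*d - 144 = (d + 1)*(d^4 - 8*d^3 + 7*d^2 + 72*d - 144) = (d - 4)*(d + 1)*(d^3 - 4*d^2 - 9*d + 36) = (d - 4)*(d + 1)*(d + 3)*(d^2 - 7*d + 12) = (d - 4)^2*(d + 1)*(d + 3)*(d - 3)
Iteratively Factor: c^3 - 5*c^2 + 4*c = (c - 1)*(c^2 - 4*c) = c*(c - 1)*(c - 4)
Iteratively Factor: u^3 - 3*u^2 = (u - 3)*(u^2) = u*(u - 3)*(u)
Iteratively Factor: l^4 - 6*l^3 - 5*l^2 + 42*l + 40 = (l + 1)*(l^3 - 7*l^2 + 2*l + 40) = (l - 4)*(l + 1)*(l^2 - 3*l - 10) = (l - 5)*(l - 4)*(l + 1)*(l + 2)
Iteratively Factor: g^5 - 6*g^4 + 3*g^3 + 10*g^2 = (g - 2)*(g^4 - 4*g^3 - 5*g^2) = (g - 2)*(g + 1)*(g^3 - 5*g^2) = g*(g - 2)*(g + 1)*(g^2 - 5*g) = g^2*(g - 2)*(g + 1)*(g - 5)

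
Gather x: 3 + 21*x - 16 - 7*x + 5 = 14*x - 8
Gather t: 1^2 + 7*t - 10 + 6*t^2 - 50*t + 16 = 6*t^2 - 43*t + 7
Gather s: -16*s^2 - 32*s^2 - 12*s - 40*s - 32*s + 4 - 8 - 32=-48*s^2 - 84*s - 36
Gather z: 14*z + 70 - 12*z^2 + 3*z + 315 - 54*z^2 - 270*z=-66*z^2 - 253*z + 385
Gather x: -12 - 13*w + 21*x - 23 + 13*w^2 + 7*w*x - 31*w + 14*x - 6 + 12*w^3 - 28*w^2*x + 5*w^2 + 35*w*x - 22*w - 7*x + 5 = 12*w^3 + 18*w^2 - 66*w + x*(-28*w^2 + 42*w + 28) - 36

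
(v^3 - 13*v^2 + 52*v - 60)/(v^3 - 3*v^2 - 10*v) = (v^2 - 8*v + 12)/(v*(v + 2))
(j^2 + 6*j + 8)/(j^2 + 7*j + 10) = (j + 4)/(j + 5)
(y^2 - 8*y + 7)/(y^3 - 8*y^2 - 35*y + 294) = (y - 1)/(y^2 - y - 42)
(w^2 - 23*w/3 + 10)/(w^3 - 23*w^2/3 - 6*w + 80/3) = (w - 6)/(w^2 - 6*w - 16)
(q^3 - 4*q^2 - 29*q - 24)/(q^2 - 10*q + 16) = (q^2 + 4*q + 3)/(q - 2)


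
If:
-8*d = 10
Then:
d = -5/4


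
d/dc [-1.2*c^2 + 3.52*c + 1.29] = 3.52 - 2.4*c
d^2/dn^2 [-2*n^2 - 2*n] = -4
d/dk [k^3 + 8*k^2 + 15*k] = 3*k^2 + 16*k + 15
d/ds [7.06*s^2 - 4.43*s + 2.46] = 14.12*s - 4.43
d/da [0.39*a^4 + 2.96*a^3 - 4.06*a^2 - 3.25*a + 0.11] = 1.56*a^3 + 8.88*a^2 - 8.12*a - 3.25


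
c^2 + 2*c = c*(c + 2)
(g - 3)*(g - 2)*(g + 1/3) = g^3 - 14*g^2/3 + 13*g/3 + 2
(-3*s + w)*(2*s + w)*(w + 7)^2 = -6*s^2*w^2 - 84*s^2*w - 294*s^2 - s*w^3 - 14*s*w^2 - 49*s*w + w^4 + 14*w^3 + 49*w^2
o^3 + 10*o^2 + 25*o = o*(o + 5)^2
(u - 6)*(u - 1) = u^2 - 7*u + 6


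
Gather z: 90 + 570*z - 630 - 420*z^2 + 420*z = -420*z^2 + 990*z - 540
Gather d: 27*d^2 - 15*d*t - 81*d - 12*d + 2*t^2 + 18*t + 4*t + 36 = 27*d^2 + d*(-15*t - 93) + 2*t^2 + 22*t + 36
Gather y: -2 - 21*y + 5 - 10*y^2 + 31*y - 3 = -10*y^2 + 10*y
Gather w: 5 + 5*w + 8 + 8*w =13*w + 13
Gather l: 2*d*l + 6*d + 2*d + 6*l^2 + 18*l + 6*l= 8*d + 6*l^2 + l*(2*d + 24)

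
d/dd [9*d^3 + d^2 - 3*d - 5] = 27*d^2 + 2*d - 3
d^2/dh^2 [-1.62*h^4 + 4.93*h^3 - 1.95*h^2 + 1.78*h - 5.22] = -19.44*h^2 + 29.58*h - 3.9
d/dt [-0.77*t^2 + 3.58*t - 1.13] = 3.58 - 1.54*t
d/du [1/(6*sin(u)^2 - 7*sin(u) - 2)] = (7 - 12*sin(u))*cos(u)/(-6*sin(u)^2 + 7*sin(u) + 2)^2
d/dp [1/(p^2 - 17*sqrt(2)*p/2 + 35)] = 2*(-4*p + 17*sqrt(2))/(2*p^2 - 17*sqrt(2)*p + 70)^2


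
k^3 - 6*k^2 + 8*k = k*(k - 4)*(k - 2)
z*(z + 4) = z^2 + 4*z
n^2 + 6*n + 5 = (n + 1)*(n + 5)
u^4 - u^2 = u^2*(u - 1)*(u + 1)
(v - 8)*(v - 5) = v^2 - 13*v + 40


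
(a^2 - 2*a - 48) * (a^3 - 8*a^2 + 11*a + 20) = a^5 - 10*a^4 - 21*a^3 + 382*a^2 - 568*a - 960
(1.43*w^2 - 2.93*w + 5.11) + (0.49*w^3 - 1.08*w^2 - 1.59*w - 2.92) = 0.49*w^3 + 0.35*w^2 - 4.52*w + 2.19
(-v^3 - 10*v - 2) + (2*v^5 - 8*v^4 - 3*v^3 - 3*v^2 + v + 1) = 2*v^5 - 8*v^4 - 4*v^3 - 3*v^2 - 9*v - 1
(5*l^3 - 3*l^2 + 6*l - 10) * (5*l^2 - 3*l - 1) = 25*l^5 - 30*l^4 + 34*l^3 - 65*l^2 + 24*l + 10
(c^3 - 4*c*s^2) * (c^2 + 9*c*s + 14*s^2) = c^5 + 9*c^4*s + 10*c^3*s^2 - 36*c^2*s^3 - 56*c*s^4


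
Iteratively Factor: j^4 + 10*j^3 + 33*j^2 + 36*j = (j + 3)*(j^3 + 7*j^2 + 12*j) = (j + 3)^2*(j^2 + 4*j) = (j + 3)^2*(j + 4)*(j)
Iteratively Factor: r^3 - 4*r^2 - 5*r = (r + 1)*(r^2 - 5*r) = (r - 5)*(r + 1)*(r)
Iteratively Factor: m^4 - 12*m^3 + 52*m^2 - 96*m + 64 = (m - 4)*(m^3 - 8*m^2 + 20*m - 16) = (m - 4)*(m - 2)*(m^2 - 6*m + 8) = (m - 4)*(m - 2)^2*(m - 4)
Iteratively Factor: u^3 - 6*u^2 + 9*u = (u - 3)*(u^2 - 3*u) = u*(u - 3)*(u - 3)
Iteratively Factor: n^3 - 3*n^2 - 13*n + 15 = (n - 5)*(n^2 + 2*n - 3) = (n - 5)*(n - 1)*(n + 3)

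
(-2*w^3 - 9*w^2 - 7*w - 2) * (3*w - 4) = -6*w^4 - 19*w^3 + 15*w^2 + 22*w + 8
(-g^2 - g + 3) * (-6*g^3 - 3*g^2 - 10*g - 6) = 6*g^5 + 9*g^4 - 5*g^3 + 7*g^2 - 24*g - 18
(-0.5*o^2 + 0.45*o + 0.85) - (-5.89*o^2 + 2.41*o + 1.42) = 5.39*o^2 - 1.96*o - 0.57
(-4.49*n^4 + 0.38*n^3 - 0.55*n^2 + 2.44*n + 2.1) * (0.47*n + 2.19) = -2.1103*n^5 - 9.6545*n^4 + 0.5737*n^3 - 0.0577000000000003*n^2 + 6.3306*n + 4.599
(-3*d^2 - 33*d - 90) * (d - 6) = -3*d^3 - 15*d^2 + 108*d + 540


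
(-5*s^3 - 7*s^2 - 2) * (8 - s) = 5*s^4 - 33*s^3 - 56*s^2 + 2*s - 16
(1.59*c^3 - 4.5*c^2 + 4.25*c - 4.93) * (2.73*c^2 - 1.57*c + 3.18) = 4.3407*c^5 - 14.7813*c^4 + 23.7237*c^3 - 34.4414*c^2 + 21.2551*c - 15.6774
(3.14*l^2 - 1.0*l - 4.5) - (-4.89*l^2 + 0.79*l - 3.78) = 8.03*l^2 - 1.79*l - 0.72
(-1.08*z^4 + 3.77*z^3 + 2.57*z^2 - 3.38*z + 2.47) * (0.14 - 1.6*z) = 1.728*z^5 - 6.1832*z^4 - 3.5842*z^3 + 5.7678*z^2 - 4.4252*z + 0.3458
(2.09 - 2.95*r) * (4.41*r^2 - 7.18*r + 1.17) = -13.0095*r^3 + 30.3979*r^2 - 18.4577*r + 2.4453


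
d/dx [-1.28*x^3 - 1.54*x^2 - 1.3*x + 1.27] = -3.84*x^2 - 3.08*x - 1.3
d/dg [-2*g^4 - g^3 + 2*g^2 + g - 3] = -8*g^3 - 3*g^2 + 4*g + 1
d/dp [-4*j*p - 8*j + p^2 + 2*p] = -4*j + 2*p + 2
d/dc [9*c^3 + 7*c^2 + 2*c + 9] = 27*c^2 + 14*c + 2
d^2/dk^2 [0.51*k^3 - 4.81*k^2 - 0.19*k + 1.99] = 3.06*k - 9.62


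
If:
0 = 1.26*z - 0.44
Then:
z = 0.35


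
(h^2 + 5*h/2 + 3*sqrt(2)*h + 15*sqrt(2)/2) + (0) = h^2 + 5*h/2 + 3*sqrt(2)*h + 15*sqrt(2)/2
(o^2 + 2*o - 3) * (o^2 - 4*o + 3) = o^4 - 2*o^3 - 8*o^2 + 18*o - 9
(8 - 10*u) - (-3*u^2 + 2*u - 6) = 3*u^2 - 12*u + 14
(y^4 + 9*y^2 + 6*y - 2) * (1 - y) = -y^5 + y^4 - 9*y^3 + 3*y^2 + 8*y - 2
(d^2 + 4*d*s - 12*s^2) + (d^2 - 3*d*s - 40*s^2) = 2*d^2 + d*s - 52*s^2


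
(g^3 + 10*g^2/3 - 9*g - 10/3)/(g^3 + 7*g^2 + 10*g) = (3*g^2 - 5*g - 2)/(3*g*(g + 2))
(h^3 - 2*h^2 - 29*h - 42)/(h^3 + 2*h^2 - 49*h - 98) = (h + 3)/(h + 7)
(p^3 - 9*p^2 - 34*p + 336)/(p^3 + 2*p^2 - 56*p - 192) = (p - 7)/(p + 4)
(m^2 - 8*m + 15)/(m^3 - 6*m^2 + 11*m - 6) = (m - 5)/(m^2 - 3*m + 2)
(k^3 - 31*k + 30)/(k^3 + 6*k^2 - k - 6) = (k - 5)/(k + 1)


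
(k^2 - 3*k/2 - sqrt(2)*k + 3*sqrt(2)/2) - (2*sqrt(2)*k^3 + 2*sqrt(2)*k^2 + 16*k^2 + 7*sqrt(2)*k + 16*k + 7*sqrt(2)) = -2*sqrt(2)*k^3 - 15*k^2 - 2*sqrt(2)*k^2 - 35*k/2 - 8*sqrt(2)*k - 11*sqrt(2)/2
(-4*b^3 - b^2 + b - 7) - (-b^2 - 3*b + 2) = -4*b^3 + 4*b - 9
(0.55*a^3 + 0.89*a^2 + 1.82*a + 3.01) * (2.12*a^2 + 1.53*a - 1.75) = 1.166*a^5 + 2.7283*a^4 + 4.2576*a^3 + 7.6083*a^2 + 1.4203*a - 5.2675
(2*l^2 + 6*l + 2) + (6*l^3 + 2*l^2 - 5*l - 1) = 6*l^3 + 4*l^2 + l + 1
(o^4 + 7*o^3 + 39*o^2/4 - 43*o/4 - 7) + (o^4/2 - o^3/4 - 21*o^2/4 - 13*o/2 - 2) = 3*o^4/2 + 27*o^3/4 + 9*o^2/2 - 69*o/4 - 9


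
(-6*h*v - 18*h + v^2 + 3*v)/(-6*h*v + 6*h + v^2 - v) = (v + 3)/(v - 1)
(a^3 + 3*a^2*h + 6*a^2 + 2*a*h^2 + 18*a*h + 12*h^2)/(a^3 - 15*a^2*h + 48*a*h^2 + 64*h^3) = (a^2 + 2*a*h + 6*a + 12*h)/(a^2 - 16*a*h + 64*h^2)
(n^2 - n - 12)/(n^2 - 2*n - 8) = (n + 3)/(n + 2)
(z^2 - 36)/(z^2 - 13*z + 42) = (z + 6)/(z - 7)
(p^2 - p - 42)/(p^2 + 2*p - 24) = (p - 7)/(p - 4)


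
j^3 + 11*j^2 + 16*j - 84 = (j - 2)*(j + 6)*(j + 7)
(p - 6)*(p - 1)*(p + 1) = p^3 - 6*p^2 - p + 6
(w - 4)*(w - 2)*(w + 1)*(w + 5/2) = w^4 - 5*w^3/2 - 21*w^2/2 + 13*w + 20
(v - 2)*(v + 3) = v^2 + v - 6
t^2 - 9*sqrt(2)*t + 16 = (t - 8*sqrt(2))*(t - sqrt(2))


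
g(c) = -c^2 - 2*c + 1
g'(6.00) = -14.00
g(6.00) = -47.00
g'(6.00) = -14.00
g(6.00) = -47.00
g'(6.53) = -15.06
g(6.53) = -54.70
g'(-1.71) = 1.42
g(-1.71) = 1.50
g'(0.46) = -2.92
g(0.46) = -0.13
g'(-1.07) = 0.14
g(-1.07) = 2.00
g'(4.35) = -10.70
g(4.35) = -26.62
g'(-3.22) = 4.44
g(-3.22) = -2.93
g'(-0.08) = -1.84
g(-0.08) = 1.15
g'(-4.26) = 6.52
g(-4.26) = -8.63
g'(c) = -2*c - 2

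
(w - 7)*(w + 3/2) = w^2 - 11*w/2 - 21/2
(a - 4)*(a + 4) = a^2 - 16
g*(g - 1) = g^2 - g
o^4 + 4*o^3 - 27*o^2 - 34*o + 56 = (o - 4)*(o - 1)*(o + 2)*(o + 7)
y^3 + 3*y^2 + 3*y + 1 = (y + 1)^3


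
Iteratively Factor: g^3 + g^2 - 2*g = (g + 2)*(g^2 - g) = (g - 1)*(g + 2)*(g)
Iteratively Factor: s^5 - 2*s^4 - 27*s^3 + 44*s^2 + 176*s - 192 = (s - 1)*(s^4 - s^3 - 28*s^2 + 16*s + 192) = (s - 4)*(s - 1)*(s^3 + 3*s^2 - 16*s - 48) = (s - 4)*(s - 1)*(s + 3)*(s^2 - 16) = (s - 4)^2*(s - 1)*(s + 3)*(s + 4)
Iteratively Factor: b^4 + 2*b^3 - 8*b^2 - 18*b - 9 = (b + 1)*(b^3 + b^2 - 9*b - 9) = (b - 3)*(b + 1)*(b^2 + 4*b + 3) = (b - 3)*(b + 1)*(b + 3)*(b + 1)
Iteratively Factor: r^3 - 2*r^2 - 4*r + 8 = (r - 2)*(r^2 - 4) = (r - 2)*(r + 2)*(r - 2)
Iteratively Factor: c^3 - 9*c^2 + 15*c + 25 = (c - 5)*(c^2 - 4*c - 5) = (c - 5)^2*(c + 1)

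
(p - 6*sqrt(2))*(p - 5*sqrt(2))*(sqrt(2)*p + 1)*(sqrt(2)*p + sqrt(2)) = 2*p^4 - 21*sqrt(2)*p^3 + 2*p^3 - 21*sqrt(2)*p^2 + 98*p^2 + 60*sqrt(2)*p + 98*p + 60*sqrt(2)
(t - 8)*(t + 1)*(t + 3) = t^3 - 4*t^2 - 29*t - 24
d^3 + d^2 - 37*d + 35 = (d - 5)*(d - 1)*(d + 7)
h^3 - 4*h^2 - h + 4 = (h - 4)*(h - 1)*(h + 1)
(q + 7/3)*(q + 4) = q^2 + 19*q/3 + 28/3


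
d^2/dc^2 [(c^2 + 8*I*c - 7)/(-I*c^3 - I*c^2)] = (2*I*c^4 - 48*c^3 + c^2*(-48 - 84*I) + c*(-16 - 112*I) - 42*I)/(c^7 + 3*c^6 + 3*c^5 + c^4)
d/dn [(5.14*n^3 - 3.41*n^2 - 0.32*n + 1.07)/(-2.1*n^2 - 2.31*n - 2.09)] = (-10.794*n^4 - 23.7468*n^3 - 25.0227*n^2 + 18.7478*n + 3.1405)/(4.41*n^4 + 9.702*n^3 + 14.1141*n^2 + 9.6558*n + 4.3681)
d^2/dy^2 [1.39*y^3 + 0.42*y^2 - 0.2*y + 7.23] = 8.34*y + 0.84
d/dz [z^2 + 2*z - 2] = 2*z + 2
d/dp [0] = 0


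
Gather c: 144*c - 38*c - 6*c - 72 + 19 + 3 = 100*c - 50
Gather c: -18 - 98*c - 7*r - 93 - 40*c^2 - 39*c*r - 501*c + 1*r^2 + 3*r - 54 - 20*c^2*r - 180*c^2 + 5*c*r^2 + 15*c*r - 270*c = c^2*(-20*r - 220) + c*(5*r^2 - 24*r - 869) + r^2 - 4*r - 165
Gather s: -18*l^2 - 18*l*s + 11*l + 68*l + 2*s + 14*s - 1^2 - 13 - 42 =-18*l^2 + 79*l + s*(16 - 18*l) - 56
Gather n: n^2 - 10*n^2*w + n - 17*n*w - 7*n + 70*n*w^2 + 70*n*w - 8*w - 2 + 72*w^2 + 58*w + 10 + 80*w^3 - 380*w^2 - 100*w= n^2*(1 - 10*w) + n*(70*w^2 + 53*w - 6) + 80*w^3 - 308*w^2 - 50*w + 8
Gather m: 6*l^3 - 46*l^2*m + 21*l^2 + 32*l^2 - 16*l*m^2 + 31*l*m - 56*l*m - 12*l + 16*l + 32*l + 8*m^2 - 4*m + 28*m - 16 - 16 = 6*l^3 + 53*l^2 + 36*l + m^2*(8 - 16*l) + m*(-46*l^2 - 25*l + 24) - 32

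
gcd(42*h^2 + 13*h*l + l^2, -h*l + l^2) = 1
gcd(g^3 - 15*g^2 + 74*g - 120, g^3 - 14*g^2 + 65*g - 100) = g^2 - 9*g + 20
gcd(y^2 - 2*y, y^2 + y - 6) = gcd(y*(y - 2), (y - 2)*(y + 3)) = y - 2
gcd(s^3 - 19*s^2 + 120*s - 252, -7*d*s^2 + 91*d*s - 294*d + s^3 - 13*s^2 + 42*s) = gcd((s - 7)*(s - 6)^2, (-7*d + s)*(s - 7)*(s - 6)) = s^2 - 13*s + 42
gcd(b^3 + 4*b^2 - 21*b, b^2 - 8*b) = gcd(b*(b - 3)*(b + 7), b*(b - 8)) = b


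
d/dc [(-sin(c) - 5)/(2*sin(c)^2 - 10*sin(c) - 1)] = (20*sin(c) - cos(2*c) - 48)*cos(c)/(10*sin(c) + cos(2*c))^2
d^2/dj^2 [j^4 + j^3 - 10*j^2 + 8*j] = 12*j^2 + 6*j - 20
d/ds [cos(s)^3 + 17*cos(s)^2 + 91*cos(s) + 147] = (3*sin(s)^2 - 34*cos(s) - 94)*sin(s)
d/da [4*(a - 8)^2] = 8*a - 64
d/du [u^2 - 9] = 2*u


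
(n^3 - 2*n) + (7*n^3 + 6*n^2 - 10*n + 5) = 8*n^3 + 6*n^2 - 12*n + 5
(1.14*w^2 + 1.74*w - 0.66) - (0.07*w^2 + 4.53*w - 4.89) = 1.07*w^2 - 2.79*w + 4.23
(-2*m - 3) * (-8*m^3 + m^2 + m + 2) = 16*m^4 + 22*m^3 - 5*m^2 - 7*m - 6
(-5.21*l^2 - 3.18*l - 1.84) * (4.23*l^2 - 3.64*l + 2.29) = -22.0383*l^4 + 5.513*l^3 - 8.1389*l^2 - 0.5846*l - 4.2136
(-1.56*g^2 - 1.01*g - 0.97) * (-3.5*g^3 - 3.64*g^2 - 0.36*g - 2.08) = 5.46*g^5 + 9.2134*g^4 + 7.633*g^3 + 7.1392*g^2 + 2.45*g + 2.0176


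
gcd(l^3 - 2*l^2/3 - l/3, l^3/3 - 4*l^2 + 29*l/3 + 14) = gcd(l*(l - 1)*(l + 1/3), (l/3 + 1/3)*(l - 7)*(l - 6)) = 1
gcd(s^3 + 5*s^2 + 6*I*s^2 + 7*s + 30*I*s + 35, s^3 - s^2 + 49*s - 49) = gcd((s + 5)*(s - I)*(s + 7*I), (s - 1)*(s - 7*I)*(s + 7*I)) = s + 7*I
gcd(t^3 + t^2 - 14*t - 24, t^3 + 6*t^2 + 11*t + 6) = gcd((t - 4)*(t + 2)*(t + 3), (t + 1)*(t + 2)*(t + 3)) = t^2 + 5*t + 6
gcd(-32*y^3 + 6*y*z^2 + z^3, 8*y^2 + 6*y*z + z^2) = 4*y + z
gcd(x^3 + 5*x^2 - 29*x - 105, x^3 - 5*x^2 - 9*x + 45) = x^2 - 2*x - 15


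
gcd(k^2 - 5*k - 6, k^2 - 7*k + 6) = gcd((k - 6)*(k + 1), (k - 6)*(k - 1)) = k - 6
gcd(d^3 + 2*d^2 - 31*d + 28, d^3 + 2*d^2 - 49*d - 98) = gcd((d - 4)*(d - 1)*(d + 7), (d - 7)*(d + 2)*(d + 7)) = d + 7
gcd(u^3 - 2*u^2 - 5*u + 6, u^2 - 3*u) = u - 3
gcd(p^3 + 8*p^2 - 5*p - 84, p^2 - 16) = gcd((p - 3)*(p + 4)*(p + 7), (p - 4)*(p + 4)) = p + 4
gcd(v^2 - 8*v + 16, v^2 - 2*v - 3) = 1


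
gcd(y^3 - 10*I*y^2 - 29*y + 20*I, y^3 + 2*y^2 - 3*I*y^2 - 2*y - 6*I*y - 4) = y - I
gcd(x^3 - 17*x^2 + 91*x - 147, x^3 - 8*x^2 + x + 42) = x^2 - 10*x + 21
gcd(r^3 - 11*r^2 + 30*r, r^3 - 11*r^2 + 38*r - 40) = r - 5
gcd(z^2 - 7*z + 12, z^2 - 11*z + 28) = z - 4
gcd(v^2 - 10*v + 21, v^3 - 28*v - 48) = 1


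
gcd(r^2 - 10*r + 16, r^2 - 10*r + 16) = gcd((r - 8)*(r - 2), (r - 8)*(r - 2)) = r^2 - 10*r + 16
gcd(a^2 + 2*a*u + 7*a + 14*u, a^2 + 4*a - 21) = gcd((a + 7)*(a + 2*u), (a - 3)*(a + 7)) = a + 7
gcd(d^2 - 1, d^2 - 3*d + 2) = d - 1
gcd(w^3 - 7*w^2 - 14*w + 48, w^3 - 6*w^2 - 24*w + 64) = w^2 - 10*w + 16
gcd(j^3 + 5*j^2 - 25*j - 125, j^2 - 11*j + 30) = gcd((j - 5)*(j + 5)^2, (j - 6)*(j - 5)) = j - 5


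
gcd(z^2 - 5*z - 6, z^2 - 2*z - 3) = z + 1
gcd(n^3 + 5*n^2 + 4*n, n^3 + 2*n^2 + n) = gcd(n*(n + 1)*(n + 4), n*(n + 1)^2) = n^2 + n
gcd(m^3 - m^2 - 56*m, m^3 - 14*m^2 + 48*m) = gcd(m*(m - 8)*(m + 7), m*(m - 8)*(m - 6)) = m^2 - 8*m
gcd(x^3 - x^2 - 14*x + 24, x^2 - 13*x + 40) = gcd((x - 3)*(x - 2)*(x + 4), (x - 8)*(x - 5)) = 1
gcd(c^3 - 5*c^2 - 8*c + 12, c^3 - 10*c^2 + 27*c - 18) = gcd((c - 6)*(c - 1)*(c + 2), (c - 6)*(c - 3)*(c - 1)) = c^2 - 7*c + 6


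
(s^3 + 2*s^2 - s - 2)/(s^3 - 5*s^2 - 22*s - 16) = (s - 1)/(s - 8)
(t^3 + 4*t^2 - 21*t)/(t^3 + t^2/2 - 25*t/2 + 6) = 2*t*(t + 7)/(2*t^2 + 7*t - 4)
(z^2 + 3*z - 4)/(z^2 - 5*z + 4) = (z + 4)/(z - 4)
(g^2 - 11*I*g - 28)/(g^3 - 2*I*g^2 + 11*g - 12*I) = (g - 7*I)/(g^2 + 2*I*g + 3)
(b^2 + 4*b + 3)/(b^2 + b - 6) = (b + 1)/(b - 2)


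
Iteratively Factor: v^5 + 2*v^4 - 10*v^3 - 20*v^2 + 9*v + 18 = (v + 1)*(v^4 + v^3 - 11*v^2 - 9*v + 18) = (v - 1)*(v + 1)*(v^3 + 2*v^2 - 9*v - 18) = (v - 1)*(v + 1)*(v + 2)*(v^2 - 9) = (v - 1)*(v + 1)*(v + 2)*(v + 3)*(v - 3)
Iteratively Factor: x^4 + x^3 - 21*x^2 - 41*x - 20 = (x + 4)*(x^3 - 3*x^2 - 9*x - 5) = (x - 5)*(x + 4)*(x^2 + 2*x + 1) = (x - 5)*(x + 1)*(x + 4)*(x + 1)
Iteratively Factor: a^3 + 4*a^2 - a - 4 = (a + 4)*(a^2 - 1) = (a + 1)*(a + 4)*(a - 1)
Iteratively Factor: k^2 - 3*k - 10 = (k + 2)*(k - 5)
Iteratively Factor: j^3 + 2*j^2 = (j)*(j^2 + 2*j) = j*(j + 2)*(j)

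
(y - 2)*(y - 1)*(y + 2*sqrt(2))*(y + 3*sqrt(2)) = y^4 - 3*y^3 + 5*sqrt(2)*y^3 - 15*sqrt(2)*y^2 + 14*y^2 - 36*y + 10*sqrt(2)*y + 24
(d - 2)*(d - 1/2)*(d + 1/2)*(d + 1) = d^4 - d^3 - 9*d^2/4 + d/4 + 1/2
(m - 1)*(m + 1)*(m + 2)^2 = m^4 + 4*m^3 + 3*m^2 - 4*m - 4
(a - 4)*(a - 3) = a^2 - 7*a + 12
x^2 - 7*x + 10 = (x - 5)*(x - 2)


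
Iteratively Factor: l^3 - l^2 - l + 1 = (l - 1)*(l^2 - 1) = (l - 1)*(l + 1)*(l - 1)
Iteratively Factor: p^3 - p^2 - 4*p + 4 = (p - 2)*(p^2 + p - 2) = (p - 2)*(p - 1)*(p + 2)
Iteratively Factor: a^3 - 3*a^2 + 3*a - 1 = (a - 1)*(a^2 - 2*a + 1) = (a - 1)^2*(a - 1)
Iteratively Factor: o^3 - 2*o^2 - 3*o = (o + 1)*(o^2 - 3*o) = o*(o + 1)*(o - 3)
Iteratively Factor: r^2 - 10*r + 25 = (r - 5)*(r - 5)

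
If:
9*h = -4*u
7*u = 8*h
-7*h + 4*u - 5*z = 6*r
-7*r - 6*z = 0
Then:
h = 0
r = 0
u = 0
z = 0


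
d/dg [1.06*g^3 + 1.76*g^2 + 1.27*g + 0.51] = 3.18*g^2 + 3.52*g + 1.27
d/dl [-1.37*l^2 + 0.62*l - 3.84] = 0.62 - 2.74*l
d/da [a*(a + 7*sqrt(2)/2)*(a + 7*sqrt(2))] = 3*a^2 + 21*sqrt(2)*a + 49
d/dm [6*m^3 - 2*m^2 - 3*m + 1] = 18*m^2 - 4*m - 3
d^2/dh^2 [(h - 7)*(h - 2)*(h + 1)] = 6*h - 16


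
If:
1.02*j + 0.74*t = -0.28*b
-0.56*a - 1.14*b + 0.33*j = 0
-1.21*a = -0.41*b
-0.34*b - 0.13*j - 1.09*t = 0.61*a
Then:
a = 0.00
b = 0.00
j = 0.00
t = 0.00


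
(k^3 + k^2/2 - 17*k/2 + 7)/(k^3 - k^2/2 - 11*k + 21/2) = (k - 2)/(k - 3)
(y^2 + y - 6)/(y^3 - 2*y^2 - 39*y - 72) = (y - 2)/(y^2 - 5*y - 24)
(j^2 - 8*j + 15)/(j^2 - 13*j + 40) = (j - 3)/(j - 8)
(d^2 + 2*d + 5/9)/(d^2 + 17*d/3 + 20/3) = (d + 1/3)/(d + 4)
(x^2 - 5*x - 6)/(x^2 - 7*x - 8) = (x - 6)/(x - 8)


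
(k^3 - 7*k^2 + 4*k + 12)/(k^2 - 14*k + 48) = (k^2 - k - 2)/(k - 8)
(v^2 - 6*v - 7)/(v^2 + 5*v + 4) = (v - 7)/(v + 4)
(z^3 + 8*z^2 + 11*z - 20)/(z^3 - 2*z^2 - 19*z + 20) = (z + 5)/(z - 5)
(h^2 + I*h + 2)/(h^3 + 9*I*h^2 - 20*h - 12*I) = (h - I)/(h^2 + 7*I*h - 6)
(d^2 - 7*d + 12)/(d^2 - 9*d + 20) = (d - 3)/(d - 5)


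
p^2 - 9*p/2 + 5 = (p - 5/2)*(p - 2)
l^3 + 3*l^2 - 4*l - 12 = (l - 2)*(l + 2)*(l + 3)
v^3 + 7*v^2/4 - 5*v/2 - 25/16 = (v - 5/4)*(v + 1/2)*(v + 5/2)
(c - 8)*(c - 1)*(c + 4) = c^3 - 5*c^2 - 28*c + 32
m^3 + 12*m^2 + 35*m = m*(m + 5)*(m + 7)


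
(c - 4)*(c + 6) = c^2 + 2*c - 24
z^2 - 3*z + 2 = (z - 2)*(z - 1)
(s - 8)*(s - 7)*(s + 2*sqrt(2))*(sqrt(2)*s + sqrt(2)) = sqrt(2)*s^4 - 14*sqrt(2)*s^3 + 4*s^3 - 56*s^2 + 41*sqrt(2)*s^2 + 56*sqrt(2)*s + 164*s + 224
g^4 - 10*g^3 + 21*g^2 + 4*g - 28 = (g - 7)*(g - 2)^2*(g + 1)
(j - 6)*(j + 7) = j^2 + j - 42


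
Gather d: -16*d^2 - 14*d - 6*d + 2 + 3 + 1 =-16*d^2 - 20*d + 6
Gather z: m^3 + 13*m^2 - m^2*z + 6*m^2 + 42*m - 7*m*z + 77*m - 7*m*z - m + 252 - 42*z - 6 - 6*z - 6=m^3 + 19*m^2 + 118*m + z*(-m^2 - 14*m - 48) + 240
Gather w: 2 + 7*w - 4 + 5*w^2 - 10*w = 5*w^2 - 3*w - 2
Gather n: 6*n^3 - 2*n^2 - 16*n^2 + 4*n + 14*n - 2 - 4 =6*n^3 - 18*n^2 + 18*n - 6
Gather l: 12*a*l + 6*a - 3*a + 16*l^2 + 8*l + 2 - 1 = 3*a + 16*l^2 + l*(12*a + 8) + 1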